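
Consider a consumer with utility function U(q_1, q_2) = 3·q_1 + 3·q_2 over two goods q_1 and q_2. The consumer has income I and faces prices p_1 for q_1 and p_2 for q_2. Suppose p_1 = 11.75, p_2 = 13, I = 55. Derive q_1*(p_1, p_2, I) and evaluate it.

q_1* = 4.6809

Numerically: q_1* = 4.6809, q_2* = 0.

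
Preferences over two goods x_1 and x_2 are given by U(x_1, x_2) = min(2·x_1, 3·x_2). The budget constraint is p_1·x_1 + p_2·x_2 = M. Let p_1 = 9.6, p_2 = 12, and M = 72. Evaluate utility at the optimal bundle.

V = 8.1818

With perfect complements, no substitution: consume in ratio x_1:x_2 = 3:2.
Budget: p_1·x_1 + p_2·(2/3)·x_1 = M, so (3·p_1 + 2·p_2)·x_1 = 3·M.
Demand: x_1*(p_1,p_2,M) = 3·M/(3·p_1 + 2·p_2), x_2* = 2·M/(3·p_1 + 2·p_2).
Here 3·9.6 + 2·12 = 52.8, giving x_1* = 4.0909 and x_2* = 2.7273.
Utility at the optimum: U(4.0909, 2.7273) = 8.1818.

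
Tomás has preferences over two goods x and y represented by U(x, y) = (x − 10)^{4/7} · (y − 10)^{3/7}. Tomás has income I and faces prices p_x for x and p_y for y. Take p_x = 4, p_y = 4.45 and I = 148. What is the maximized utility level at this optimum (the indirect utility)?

MRS = (4/3)·(y−10)/(x−10). Tangency with p_x/p_y gives y−10 = (3/4)·(p_x/p_y)·(x−10).
After buying the subsistence bundle (10, 10), a share 4/7 of the remaining income goes to x: x* = 10 + 4/7·(I − 10p_x − 10p_y)/p_x.
Discretionary income = 148 − 10·4 − 10·4.45 = 63.5; x* = 10 + 4/7·63.5/4 = 19.0714; y* = 10 + 3/7·63.5/4.45 = 16.1156.
Utility at the optimum: U(19.0714, 16.1156) = 7.661.

V = 7.661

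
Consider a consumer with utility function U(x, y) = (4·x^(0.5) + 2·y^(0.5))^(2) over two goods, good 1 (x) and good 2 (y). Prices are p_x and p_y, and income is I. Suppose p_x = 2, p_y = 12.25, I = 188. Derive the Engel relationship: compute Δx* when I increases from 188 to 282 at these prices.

Δx* = 45.1569

Substitute y = (y/x)·x into the budget: x* = I/(p_x + p_y·(y/x)).
Numerically y/x = 0.006664, so x* = 188/(2 + 12.25·0.006664) = 90.3137.
At I' = 282: x* = 135.4706. Change: 135.4706 − 90.3137 = 45.1569.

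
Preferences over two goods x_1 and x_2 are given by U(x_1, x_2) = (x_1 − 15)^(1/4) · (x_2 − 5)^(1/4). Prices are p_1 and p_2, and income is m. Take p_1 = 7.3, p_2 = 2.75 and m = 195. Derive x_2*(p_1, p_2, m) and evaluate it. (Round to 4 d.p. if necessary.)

Discretionary income = 195 − 15·7.3 − 5·2.75 = 71.75; x_2* = 5 + 0.5·71.75/2.75 = 18.0455.

x_2* = 18.0455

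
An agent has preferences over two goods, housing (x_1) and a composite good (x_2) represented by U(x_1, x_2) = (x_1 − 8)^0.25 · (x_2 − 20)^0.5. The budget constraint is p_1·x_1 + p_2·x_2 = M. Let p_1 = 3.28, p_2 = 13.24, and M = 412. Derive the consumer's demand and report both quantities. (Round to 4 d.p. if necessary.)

This is Cobb-Douglas in (x_1−8, x_2−20): tangency gives 0.25·p_2·(x_2−20) = 0.5·p_1·(x_1−8).
Substituting into the budget: x_1* = 8 + 1/3·(M − 8·p_1 − 20·p_2)/p_1, and x_2* = 20 + 2/3·(…)/p_2.
Discretionary income = 412 − 8·3.28 − 20·13.24 = 120.96; x_1* = 8 + 1/3·120.96/3.28 = 20.2927; x_2* = 20 + 2/3·120.96/13.24 = 26.0906.

x_1* = 20.2927, x_2* = 26.0906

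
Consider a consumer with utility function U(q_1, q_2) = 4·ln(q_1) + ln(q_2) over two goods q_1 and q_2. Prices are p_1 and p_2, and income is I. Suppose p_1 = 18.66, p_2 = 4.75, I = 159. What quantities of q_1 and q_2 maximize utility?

q_1* = 6.8167, q_2* = 6.6947

The MRS is 4·q_2/q_1. Set MRS = p_1/p_2.
Rearranging, p_2·q_2 = (1/4)·p_1·q_1. Substituting into the budget gives p_1·q_1·(1 + (1/4)) = I.
Demand: q_1*(p_1,p_2,I) = 0.8·I/p_1 and q_2* = 0.2·I/p_2.
At p_1=18.66, p_2=4.75, I=159: q_1* = 0.8·159/18.66 = 6.8167, q_2* = 6.6947.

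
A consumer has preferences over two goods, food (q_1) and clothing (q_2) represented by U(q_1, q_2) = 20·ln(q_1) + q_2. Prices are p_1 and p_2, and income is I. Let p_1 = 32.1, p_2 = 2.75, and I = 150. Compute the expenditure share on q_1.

share on q_1 = 0.3667

So q_1*(p_1,p_2) = 20·p_2/p_1, independent of income; and q_2* = (I − 20·p_2)/p_2.
At the given prices: q_1* = 20·2.75/32.1 = 1.7134, and q_2* = 34.5455.
Expenditure on q_1: 32.1·1.7134 = 55; share = 0.3667.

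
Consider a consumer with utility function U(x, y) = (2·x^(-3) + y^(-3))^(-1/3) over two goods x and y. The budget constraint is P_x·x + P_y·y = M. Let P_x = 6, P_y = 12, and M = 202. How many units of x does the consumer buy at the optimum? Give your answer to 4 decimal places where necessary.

MU_x ∝ 2·x^(-4), MU_y ∝ y^(-4), so MRS = 2·(y/x)^(4) = P_x/P_y.
Hence y/x = ((1/2)·P_x/P_y)^(1/(4)), i.e. raised to the 0.25 power.
Substitute y = (y/x)·x into the budget: x* = M/(P_x + P_y·(y/x)).
Numerically y/x = 0.707107, so x* = 202/(6 + 12·0.707107) = 13.9452.

x* = 13.9452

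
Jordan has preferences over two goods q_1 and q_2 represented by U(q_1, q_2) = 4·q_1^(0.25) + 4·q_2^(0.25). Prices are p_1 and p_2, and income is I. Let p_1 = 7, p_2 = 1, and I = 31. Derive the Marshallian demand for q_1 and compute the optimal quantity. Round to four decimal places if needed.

MU_q_1 ∝ 4·q_1^(-0.75), MU_q_2 ∝ 4·q_2^(-0.75), so MRS = (q_2/q_1)^(0.75) = p_1/p_2.
Hence q_2/q_1 = (p_1/p_2)^(1/(0.75)), i.e. raised to the 4/3 power.
With the ratio pinned down, the budget gives q_1* = I/(p_1 + p_2·(q_2/q_1)) and q_2* = (q_2/q_1)·q_1*.
Numerically q_2/q_1 = 13.390518, so q_1* = 31/(7 + 1·13.390518) = 1.5203.

q_1* = 1.5203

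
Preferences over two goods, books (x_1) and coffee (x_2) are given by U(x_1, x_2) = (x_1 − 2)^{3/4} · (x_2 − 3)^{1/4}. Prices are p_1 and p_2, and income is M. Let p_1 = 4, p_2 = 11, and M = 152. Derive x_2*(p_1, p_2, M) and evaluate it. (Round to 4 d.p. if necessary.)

x_2* = 5.5227

Discretionary income = 152 − 2·4 − 3·11 = 111; x_2* = 3 + 0.25·111/11 = 5.5227.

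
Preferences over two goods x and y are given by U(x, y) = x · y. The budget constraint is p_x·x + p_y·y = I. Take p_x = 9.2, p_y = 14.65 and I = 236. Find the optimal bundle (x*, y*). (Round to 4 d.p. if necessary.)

Demand: x*(p_x,p_y,I) = 0.5·I/p_x and y* = 0.5·I/p_y.
At p_x=9.2, p_y=14.65, I=236: x* = 0.5·236/9.2 = 12.8261, y* = 8.0546.

x* = 12.8261, y* = 8.0546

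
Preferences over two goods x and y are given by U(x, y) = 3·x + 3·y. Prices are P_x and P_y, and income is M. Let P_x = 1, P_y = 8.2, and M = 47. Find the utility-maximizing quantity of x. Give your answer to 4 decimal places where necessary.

Perfect substitutes: compare marginal utility per dollar. 3/P_x vs 3/P_y → 3 vs 0.3659.
x gives more utility per dollar, so spend all income on x: x* = M/P_x, y* = 0.
Numerically: x* = 47, y* = 0.

x* = 47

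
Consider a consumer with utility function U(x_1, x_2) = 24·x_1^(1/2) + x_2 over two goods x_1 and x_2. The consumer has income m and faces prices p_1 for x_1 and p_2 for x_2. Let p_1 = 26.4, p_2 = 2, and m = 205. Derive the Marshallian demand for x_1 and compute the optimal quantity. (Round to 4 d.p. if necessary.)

Utility is quasi-linear in x_2; the FOC for x_1 is 12/√x_1 = p_1/p_2.
Thus x_1* = (12·p_2/p_1)² — independent of m — with the rest of income spent on x_2.
Plugging in: x_1* = (12·2/26.4)² = 0.8264.

x_1* = 0.8264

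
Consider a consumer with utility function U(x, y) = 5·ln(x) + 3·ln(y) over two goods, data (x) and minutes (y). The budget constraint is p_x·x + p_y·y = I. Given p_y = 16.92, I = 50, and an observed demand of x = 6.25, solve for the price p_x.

p_x = 5

The MRS is (5/3)·y/x. Set MRS = p_x/p_y.
So 5·p_y·y = 3·p_x·x; combined with the budget, a share 0.625 of income goes to x.
Demand: x*(p_x,p_y,I) = 0.625·I/p_x and y* = 0.375·I/p_y.
Set x* = 6.25 in the demand function and solve for p_x: p_x = 5.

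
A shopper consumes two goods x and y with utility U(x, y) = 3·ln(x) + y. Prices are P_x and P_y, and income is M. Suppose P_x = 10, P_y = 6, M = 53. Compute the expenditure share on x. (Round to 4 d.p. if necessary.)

Set MRS = P_x/P_y: (3/x)/1 = P_x/P_y.
So x*(P_x,P_y) = 3·P_y/P_x, independent of income; and y* = (M − 3·P_y)/P_y.
At the given prices: x* = 3·6/10 = 1.8, and y* = 5.8333.
Expenditure on x: 10·1.8 = 18; share = 0.3396.

share on x = 0.3396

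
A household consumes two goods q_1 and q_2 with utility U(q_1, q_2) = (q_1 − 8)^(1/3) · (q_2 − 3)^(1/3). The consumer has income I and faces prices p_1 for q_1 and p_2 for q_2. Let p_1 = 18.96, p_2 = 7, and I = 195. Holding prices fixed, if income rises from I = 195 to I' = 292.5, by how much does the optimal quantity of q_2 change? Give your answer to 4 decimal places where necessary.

MRS = (q_2−3)/(q_1−8). Tangency with p_1/p_2 gives q_2−3 = (p_1/p_2)·(q_1−8).
After buying the subsistence bundle (8, 3), a share 0.5 of the remaining income goes to q_1: q_1* = 8 + 0.5·(I − 8p_1 − 3p_2)/p_1.
Discretionary income = 195 − 8·18.96 − 3·7 = 22.32; q_2* = 3 + 0.5·22.32/7 = 4.5943.
At I' = 292.5: q_2* = 11.5586. Change: 11.5586 − 4.5943 = 6.9643.

Δq_2* = 6.9643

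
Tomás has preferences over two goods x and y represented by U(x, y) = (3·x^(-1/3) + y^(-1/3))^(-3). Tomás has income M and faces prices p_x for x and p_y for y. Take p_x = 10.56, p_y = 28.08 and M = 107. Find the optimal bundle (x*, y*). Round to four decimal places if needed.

MU_x ∝ 3·x^(-4/3), MU_y ∝ y^(-4/3), so MRS = 3·(y/x)^(4/3) = p_x/p_y.
Hence y/x = ((1/3)·p_x/p_y)^(1/(4/3)), i.e. raised to the 0.75 power.
With the ratio pinned down, the budget gives x* = M/(p_x + p_y·(y/x)) and y* = (y/x)·x*.
Numerically y/x = 0.210673, so x* = 107/(10.56 + 28.08·0.210673) = 6.4944 and y* = 0.210673·6.4944 = 1.3682.

x* = 6.4944, y* = 1.3682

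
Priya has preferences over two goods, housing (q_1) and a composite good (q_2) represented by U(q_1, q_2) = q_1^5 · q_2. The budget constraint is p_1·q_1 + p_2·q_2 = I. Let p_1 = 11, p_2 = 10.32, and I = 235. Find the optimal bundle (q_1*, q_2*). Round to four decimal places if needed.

Demand: q_1*(p_1,p_2,I) = 5/6·I/p_1 and q_2* = 1/6·I/p_2.
At p_1=11, p_2=10.32, I=235: q_1* = 5/6·235/11 = 17.803, q_2* = 3.7952.

q_1* = 17.803, q_2* = 3.7952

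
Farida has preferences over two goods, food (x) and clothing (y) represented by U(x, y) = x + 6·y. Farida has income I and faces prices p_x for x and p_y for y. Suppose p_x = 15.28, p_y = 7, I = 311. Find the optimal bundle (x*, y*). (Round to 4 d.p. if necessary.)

Perfect substitutes: compare marginal utility per dollar. 1/p_x vs 6/p_y → 0.0654 vs 0.8571.
y gives more utility per dollar, so spend all income on y: y* = I/p_y, x* = 0.
Numerically: x* = 0, y* = 44.4286.

x* = 0, y* = 44.4286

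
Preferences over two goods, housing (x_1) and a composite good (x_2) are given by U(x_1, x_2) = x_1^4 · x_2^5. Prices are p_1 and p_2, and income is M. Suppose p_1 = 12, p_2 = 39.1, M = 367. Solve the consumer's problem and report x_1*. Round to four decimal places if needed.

x_1* = 13.5926

Tangency: MRS = (4/5)·x_2/x_1 = p_1/p_2.
Rearranging, p_2·x_2 = (5/4)·p_1·x_1. Substituting into the budget gives p_1·x_1·(1 + (5/4)) = M.
Demand: x_1*(p_1,p_2,M) = 4/9·M/p_1 and x_2* = 5/9·M/p_2.
At p_1=12, p_2=39.1, M=367: x_1* = 4/9·367/12 = 13.5926.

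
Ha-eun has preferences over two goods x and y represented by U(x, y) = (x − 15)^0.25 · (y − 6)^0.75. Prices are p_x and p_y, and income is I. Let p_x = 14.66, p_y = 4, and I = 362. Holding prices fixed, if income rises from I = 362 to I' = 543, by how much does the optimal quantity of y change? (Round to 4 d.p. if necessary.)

After buying the subsistence bundle (15, 6), a share 0.25 of the remaining income goes to x: x* = 15 + 0.25·(I − 15p_x − 6p_y)/p_x.
Discretionary income = 362 − 15·14.66 − 6·4 = 118.1; y* = 6 + 0.75·118.1/4 = 28.1438.
At I' = 543: y* = 62.0812. Change: 62.0812 − 28.1438 = 33.9375.

Δy* = 33.9375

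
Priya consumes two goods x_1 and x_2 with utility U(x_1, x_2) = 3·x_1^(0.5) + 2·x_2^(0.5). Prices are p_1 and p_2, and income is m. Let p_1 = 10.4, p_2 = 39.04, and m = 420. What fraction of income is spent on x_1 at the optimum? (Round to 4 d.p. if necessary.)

MRS = MU_x_1/MU_x_2 = (3/2)·(x_2/x_1)^(0.5). Set equal to p_1/p_2.
Hence x_2/x_1 = ((2/3)·p_1/p_2)^(1/(0.5)), i.e. raised to the 2 power.
With the ratio pinned down, the budget gives x_1* = m/(p_1 + p_2·(x_2/x_1)) and x_2* = (x_2/x_1)·x_1*.
Numerically x_2/x_1 = 0.03154, so x_1* = 420/(10.4 + 39.04·0.03154) = 36.1094 and x_2* = 0.03154·36.1094 = 1.1389.
Expenditure on x_1: 10.4·36.1094 = 375.5375; share = 0.8941.

share on x_1 = 0.8941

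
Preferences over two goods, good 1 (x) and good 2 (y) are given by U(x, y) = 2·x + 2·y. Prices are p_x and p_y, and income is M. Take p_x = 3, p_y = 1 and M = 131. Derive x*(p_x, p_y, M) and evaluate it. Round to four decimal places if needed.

x* = 0

Linear utility — the consumer picks whichever good has higher MU/price: 2/3 = 0.6667 vs 2/1 = 2.
y gives more utility per dollar, so spend all income on y: y* = M/p_y, x* = 0.
Numerically: x* = 0, y* = 131.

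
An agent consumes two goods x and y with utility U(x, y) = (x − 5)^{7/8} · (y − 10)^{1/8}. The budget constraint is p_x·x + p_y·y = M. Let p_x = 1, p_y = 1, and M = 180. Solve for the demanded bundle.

x* = 149.375, y* = 30.625

Let x' = x−5, y' = y−10. MRS = 7·y'/x' = p_x/p_y.
After buying the subsistence bundle (5, 10), a share 0.875 of the remaining income goes to x: x* = 5 + 0.875·(M − 5p_x − 10p_y)/p_x.
Discretionary income = 180 − 5·1 − 10·1 = 165; x* = 5 + 0.875·165/1 = 149.375; y* = 10 + 0.125·165/1 = 30.625.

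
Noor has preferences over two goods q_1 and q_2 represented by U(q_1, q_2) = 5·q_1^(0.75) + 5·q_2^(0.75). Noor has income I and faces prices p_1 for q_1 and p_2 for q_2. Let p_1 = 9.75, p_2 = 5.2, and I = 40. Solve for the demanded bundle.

MU_q_1 ∝ 5·q_1^(-0.25), MU_q_2 ∝ 5·q_2^(-0.25), so MRS = (q_2/q_1)^(0.25) = p_1/p_2.
Hence q_2/q_1 = (p_1/p_2)^(1/(0.25)), i.e. raised to the 4 power.
Substitute q_2 = (q_2/q_1)·q_1 into the budget: q_1* = I/(p_1 + p_2·(q_2/q_1)).
Numerically q_2/q_1 = 12.359619, so q_1* = 40/(9.75 + 5.2·12.359619) = 0.5404 and q_2* = 12.359619·0.5404 = 6.6791.

q_1* = 0.5404, q_2* = 6.6791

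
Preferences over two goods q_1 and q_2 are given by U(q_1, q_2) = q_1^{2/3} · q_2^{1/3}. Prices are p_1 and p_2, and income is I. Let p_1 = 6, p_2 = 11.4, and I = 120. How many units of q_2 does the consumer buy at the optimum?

q_2* = 3.5088

MU_q_1/MU_q_2 = (2/3·q_2)/(1/3·q_1); tangency sets this equal to p_1/p_2.
So 2/3·p_2·q_2 = 1/3·p_1·q_1; combined with the budget, a share 2/3 of income goes to q_1.
Demand: q_1*(p_1,p_2,I) = 2/3·I/p_1 and q_2* = 1/3·I/p_2.
At p_1=6, p_2=11.4, I=120: q_2* = 1/3·120/11.4 = 3.5088.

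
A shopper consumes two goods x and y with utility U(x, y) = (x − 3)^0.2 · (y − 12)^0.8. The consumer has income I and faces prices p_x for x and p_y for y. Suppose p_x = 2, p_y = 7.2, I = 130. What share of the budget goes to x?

share on x = 0.104

MRS = (1/4)·(y−12)/(x−3). Tangency with p_x/p_y gives y−12 = 4·(p_x/p_y)·(x−3).
Substituting into the budget: x* = 3 + 0.2·(I − 3·p_x − 12·p_y)/p_x, and y* = 12 + 0.8·(…)/p_y.
Discretionary income = 130 − 3·2 − 12·7.2 = 37.6; x* = 3 + 0.2·37.6/2 = 6.76; y* = 12 + 0.8·37.6/7.2 = 16.1778.
Expenditure on x: 2·6.76 = 13.52; share = 0.104.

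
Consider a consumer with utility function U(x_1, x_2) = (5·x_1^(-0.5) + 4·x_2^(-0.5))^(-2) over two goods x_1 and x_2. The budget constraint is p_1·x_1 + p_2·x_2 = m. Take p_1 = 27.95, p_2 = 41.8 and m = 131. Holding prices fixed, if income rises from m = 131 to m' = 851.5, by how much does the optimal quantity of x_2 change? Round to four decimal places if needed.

MU_x_1 ∝ 5·x_1^(-1.5), MU_x_2 ∝ 4·x_2^(-1.5), so MRS = (5/4)·(x_2/x_1)^(1.5) = p_1/p_2.
Solve for the ratio: x_2/x_1 = [(4/5)·p_1/p_2]^(2/3).
Substitute x_2 = (x_2/x_1)·x_1 into the budget: x_1* = m/(p_1 + p_2·(x_2/x_1)).
Numerically x_2/x_1 = 0.658967, so x_1* = 131/(27.95 + 41.8·0.658967) = 2.3606 and x_2* = 0.658967·2.3606 = 1.5555.
At m' = 851.5: x_2* = 10.111. Change: 10.111 − 1.5555 = 8.5555.

Δx_2* = 8.5555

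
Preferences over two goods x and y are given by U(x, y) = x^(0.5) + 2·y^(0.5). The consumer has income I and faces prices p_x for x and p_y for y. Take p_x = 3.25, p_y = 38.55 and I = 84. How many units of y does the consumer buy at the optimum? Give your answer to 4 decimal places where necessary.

y* = 0.5495

From the CES first-order condition, (1/2)·(y/x)^(0.5) = p_x/p_y.
Hence y/x = (2·p_x/p_y)^(1/(0.5)), i.e. raised to the 2 power.
Substitute y = (y/x)·x into the budget: x* = I/(p_x + p_y·(y/x)).
Numerically y/x = 0.02843, so x* = 84/(3.25 + 38.55·0.02843) = 19.3282 and y* = 0.02843·19.3282 = 0.5495.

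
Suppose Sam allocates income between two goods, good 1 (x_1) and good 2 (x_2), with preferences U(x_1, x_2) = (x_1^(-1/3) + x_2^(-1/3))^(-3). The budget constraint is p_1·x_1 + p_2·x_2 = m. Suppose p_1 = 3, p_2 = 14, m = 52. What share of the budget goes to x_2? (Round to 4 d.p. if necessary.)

Substitute x_2 = (x_2/x_1)·x_1 into the budget: x_1* = m/(p_1 + p_2·(x_2/x_1)).
Numerically x_2/x_1 = 0.314952, so x_1* = 52/(3 + 14·0.314952) = 7.0182 and x_2* = 0.314952·7.0182 = 2.2104.
Expenditure on x_2: 14·2.2104 = 30.9455; share = 0.5951.

share on x_2 = 0.5951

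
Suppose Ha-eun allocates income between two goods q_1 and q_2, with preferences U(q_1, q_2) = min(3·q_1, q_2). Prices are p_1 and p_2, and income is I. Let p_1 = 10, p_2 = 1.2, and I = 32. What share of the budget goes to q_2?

Leontief preferences: the optimum is at the kink where q_1/1 = q_2/3, i.e. q_2 = 3·q_1.
Budget: p_1·q_1 + p_2·3·q_1 = I, so (p_1 + 3·p_2)·q_1 = I.
Demand: q_1*(p_1,p_2,I) = I/(p_1 + 3·p_2), q_2* = 3·I/(p_1 + 3·p_2).
Here 10 + 3·1.2 = 13.6, giving q_1* = 2.3529 and q_2* = 7.0588.
Expenditure on q_2: 1.2·7.0588 = 8.4706; share = 0.2647.

share on q_2 = 0.2647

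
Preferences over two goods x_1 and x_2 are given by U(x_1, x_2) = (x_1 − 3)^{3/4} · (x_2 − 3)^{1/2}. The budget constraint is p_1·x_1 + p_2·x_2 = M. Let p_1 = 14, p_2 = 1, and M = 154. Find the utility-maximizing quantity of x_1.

x_1* = 7.6714

Let x_1' = x_1−3, x_2' = x_2−3. MRS = (3/2)·x_2'/x_1' = p_1/p_2.
After buying the subsistence bundle (3, 3), a share 0.6 of the remaining income goes to x_1: x_1* = 3 + 0.6·(M − 3p_1 − 3p_2)/p_1.
Discretionary income = 154 − 3·14 − 3·1 = 109; x_1* = 3 + 0.6·109/14 = 7.6714.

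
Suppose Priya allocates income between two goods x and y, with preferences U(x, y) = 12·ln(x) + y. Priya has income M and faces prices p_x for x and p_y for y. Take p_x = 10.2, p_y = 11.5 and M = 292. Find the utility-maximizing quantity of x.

x* = 13.5294

MU_x = 12/x, MU_y = 1. Tangency: 12/x = p_x/p_y.
So x*(p_x,p_y) = 12·p_y/p_x, independent of income; and y* = (M − 12·p_y)/p_y.
At the given prices: x* = 12·11.5/10.2 = 13.5294.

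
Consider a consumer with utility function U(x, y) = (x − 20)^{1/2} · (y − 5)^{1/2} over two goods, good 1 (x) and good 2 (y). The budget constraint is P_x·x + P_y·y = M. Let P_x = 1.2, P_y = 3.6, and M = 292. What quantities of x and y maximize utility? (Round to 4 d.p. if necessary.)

MRS = (y−5)/(x−20). Tangency with P_x/P_y gives y−5 = (P_x/P_y)·(x−20).
Substituting into the budget: x* = 20 + 0.5·(M − 20·P_x − 5·P_y)/P_x, and y* = 5 + 0.5·(…)/P_y.
Discretionary income = 292 − 20·1.2 − 5·3.6 = 250; x* = 20 + 0.5·250/1.2 = 124.1667; y* = 5 + 0.5·250/3.6 = 39.7222.

x* = 124.1667, y* = 39.7222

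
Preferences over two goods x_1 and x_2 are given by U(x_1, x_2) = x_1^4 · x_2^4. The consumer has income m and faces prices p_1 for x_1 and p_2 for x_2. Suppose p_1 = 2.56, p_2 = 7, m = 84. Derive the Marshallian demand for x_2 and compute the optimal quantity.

x_2* = 6

The MRS is x_2/x_1. Set MRS = p_1/p_2.
Rearranging, p_2·x_2 = p_1·x_1. Substituting into the budget gives p_1·x_1·(1 + 1) = m.
Demand: x_1*(p_1,p_2,m) = 0.5·m/p_1 and x_2* = 0.5·m/p_2.
At p_1=2.56, p_2=7, m=84: x_2* = 0.5·84/7 = 6.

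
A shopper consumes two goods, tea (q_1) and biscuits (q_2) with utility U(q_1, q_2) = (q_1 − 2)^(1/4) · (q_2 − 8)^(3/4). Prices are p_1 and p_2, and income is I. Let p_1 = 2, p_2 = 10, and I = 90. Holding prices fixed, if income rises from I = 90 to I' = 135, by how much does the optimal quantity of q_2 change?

Δq_2* = 3.375

After buying the subsistence bundle (2, 8), a share 0.25 of the remaining income goes to q_1: q_1* = 2 + 0.25·(I − 2p_1 − 8p_2)/p_1.
Discretionary income = 90 − 2·2 − 8·10 = 6; q_2* = 8 + 0.75·6/10 = 8.45.
At I' = 135: q_2* = 11.825. Change: 11.825 − 8.45 = 3.375.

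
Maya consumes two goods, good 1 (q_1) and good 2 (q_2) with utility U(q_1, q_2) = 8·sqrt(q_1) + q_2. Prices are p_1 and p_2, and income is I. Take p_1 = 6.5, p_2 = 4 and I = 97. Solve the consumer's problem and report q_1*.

q_1* = 6.0592

Set MRS = p_1/p_2: 4·q_1^(−1/2) = p_1/p_2.
Thus q_1* = (4·p_2/p_1)² — independent of I — with the rest of income spent on q_2.
Plugging in: q_1* = (4·4/6.5)² = 6.0592.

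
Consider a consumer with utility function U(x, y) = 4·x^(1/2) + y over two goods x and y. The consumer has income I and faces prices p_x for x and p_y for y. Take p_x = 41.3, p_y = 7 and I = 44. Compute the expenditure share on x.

share on x = 0.1079

MU_x = 2/√x, MU_y = 1. Tangency: 2/√x = p_x/p_y.
Solve: √x = 2·p_y/p_x, so x*(p_x,p_y) = (2·p_y/p_x)², and y* = (I − p_x·x*)/p_y.
Plugging in: x* = (2·7/41.3)² = 0.1149, y* = 5.6077.
Expenditure on x: 41.3·0.1149 = 4.7458; share = 0.1079.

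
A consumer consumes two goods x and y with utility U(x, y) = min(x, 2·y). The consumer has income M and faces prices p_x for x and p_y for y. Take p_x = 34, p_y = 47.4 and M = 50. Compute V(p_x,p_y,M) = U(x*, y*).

V = 0.8666

Leontief preferences: the optimum is at the kink where x/2 = y/1, i.e. y = (1/2)·x.
Budget: p_x·x + p_y·(1/2)·x = M, so (2·p_x + p_y)·x = 2·M.
Demand: x*(p_x,p_y,M) = 2·M/(2·p_x + p_y), y* = M/(2·p_x + p_y).
Here 2·34 + 47.4 = 115.4, giving x* = 0.8666 and y* = 0.4333.
Utility at the optimum: U(0.8666, 0.4333) = 0.8666.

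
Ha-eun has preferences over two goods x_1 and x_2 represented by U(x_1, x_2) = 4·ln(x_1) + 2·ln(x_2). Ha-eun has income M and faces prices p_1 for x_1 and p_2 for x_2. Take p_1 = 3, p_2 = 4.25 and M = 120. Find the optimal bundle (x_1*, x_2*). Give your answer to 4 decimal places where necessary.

x_1* = 26.6667, x_2* = 9.4118

Tangency: MRS = 2·x_2/x_1 = p_1/p_2.
Rearranging, p_2·x_2 = (1/2)·p_1·x_1. Substituting into the budget gives p_1·x_1·(1 + (1/2)) = M.
Demand: x_1*(p_1,p_2,M) = 2/3·M/p_1 and x_2* = 1/3·M/p_2.
At p_1=3, p_2=4.25, M=120: x_1* = 2/3·120/3 = 26.6667, x_2* = 9.4118.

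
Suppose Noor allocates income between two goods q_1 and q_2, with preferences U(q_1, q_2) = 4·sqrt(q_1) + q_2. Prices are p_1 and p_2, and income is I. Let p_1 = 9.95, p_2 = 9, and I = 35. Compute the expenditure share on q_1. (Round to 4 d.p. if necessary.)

Utility is quasi-linear in q_2; the FOC for q_1 is 2/√q_1 = p_1/p_2.
Solve: √q_1 = 2·p_2/p_1, so q_1*(p_1,p_2) = (2·p_2/p_1)², and q_2* = (I − p_1·q_1*)/p_2.
Plugging in: q_1* = (2·9/9.95)² = 3.2726, q_2* = 0.2708.
Expenditure on q_1: 9.95·3.2726 = 32.5628; share = 0.9304.

share on q_1 = 0.9304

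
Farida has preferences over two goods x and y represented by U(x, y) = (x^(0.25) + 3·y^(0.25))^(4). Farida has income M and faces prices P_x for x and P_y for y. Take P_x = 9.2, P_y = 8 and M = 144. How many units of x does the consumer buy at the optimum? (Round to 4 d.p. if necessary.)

From the CES first-order condition, (1/3)·(y/x)^(0.75) = P_x/P_y.
Hence y/x = (3·P_x/P_y)^(1/(0.75)), i.e. raised to the 4/3 power.
With the ratio pinned down, the budget gives x* = M/(P_x + P_y·(y/x)) and y* = (y/x)·x*.
Numerically y/x = 5.213053, so x* = 144/(9.2 + 8·5.213053) = 2.8288.

x* = 2.8288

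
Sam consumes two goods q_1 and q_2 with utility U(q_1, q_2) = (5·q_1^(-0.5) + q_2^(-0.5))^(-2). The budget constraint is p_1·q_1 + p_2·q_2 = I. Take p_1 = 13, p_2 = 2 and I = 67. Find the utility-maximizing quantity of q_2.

q_2* = 5.1882

MU_q_1 ∝ 5·q_1^(-1.5), MU_q_2 ∝ q_2^(-1.5), so MRS = 5·(q_2/q_1)^(1.5) = p_1/p_2.
Solve for the ratio: q_2/q_1 = [(1/5)·p_1/p_2]^(2/3).
Substitute q_2 = (q_2/q_1)·q_1 into the budget: q_1* = I/(p_1 + p_2·(q_2/q_1)).
Numerically q_2/q_1 = 1.191138, so q_1* = 67/(13 + 2·1.191138) = 4.3557 and q_2* = 1.191138·4.3557 = 5.1882.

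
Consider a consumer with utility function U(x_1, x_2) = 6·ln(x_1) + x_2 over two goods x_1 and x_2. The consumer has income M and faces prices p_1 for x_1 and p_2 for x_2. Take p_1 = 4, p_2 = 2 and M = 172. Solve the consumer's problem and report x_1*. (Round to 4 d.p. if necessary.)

So x_1*(p_1,p_2) = 6·p_2/p_1, independent of income; and x_2* = (M − 6·p_2)/p_2.
At the given prices: x_1* = 6·2/4 = 3.

x_1* = 3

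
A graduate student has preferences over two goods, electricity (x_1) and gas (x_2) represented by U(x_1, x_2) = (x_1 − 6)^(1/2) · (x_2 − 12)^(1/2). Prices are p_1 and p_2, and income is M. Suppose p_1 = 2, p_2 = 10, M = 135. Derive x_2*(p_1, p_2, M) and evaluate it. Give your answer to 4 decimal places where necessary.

x_2* = 12.15

MRS = (x_2−12)/(x_1−6). Tangency with p_1/p_2 gives x_2−12 = (p_1/p_2)·(x_1−6).
Substituting into the budget: x_1* = 6 + 0.5·(M − 6·p_1 − 12·p_2)/p_1, and x_2* = 12 + 0.5·(…)/p_2.
Discretionary income = 135 − 6·2 − 12·10 = 3; x_2* = 12 + 0.5·3/10 = 12.15.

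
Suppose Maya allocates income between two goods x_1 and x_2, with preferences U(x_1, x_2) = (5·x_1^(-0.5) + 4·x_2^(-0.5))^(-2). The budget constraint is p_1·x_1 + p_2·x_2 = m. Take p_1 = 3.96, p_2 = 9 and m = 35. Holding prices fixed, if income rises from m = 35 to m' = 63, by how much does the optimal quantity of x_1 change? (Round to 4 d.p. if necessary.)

Substitute x_2 = (x_2/x_1)·x_1 into the budget: x_1* = m/(p_1 + p_2·(x_2/x_1)).
Numerically x_2/x_1 = 0.498534, so x_1* = 35/(3.96 + 9·0.498534) = 4.1436.
At m' = 63: x_1* = 7.4584. Change: 7.4584 − 4.1436 = 3.3149.

Δx_1* = 3.3149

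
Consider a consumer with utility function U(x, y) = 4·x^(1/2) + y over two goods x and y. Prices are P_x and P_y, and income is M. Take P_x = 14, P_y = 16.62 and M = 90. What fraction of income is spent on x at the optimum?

MU_x = 2/√x, MU_y = 1. Tangency: 2/√x = P_x/P_y.
Solve: √x = 2·P_y/P_x, so x*(P_x,P_y) = (2·P_y/P_x)², and y* = (M − P_x·x*)/P_y.
Plugging in: x* = (2·16.62/14)² = 5.6372, y* = 0.6666.
Expenditure on x: 14·5.6372 = 78.9213; share = 0.8769.

share on x = 0.8769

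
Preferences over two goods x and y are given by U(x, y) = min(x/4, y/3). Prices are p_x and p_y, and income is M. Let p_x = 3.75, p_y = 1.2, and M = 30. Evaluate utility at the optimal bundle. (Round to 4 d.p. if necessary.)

V = 1.6129

Demand: x*(p_x,p_y,M) = 4·M/(4·p_x + 3·p_y), y* = 3·M/(4·p_x + 3·p_y).
Here 4·3.75 + 3·1.2 = 18.6, giving x* = 6.4516 and y* = 4.8387.
Utility at the optimum: U(6.4516, 4.8387) = 1.6129.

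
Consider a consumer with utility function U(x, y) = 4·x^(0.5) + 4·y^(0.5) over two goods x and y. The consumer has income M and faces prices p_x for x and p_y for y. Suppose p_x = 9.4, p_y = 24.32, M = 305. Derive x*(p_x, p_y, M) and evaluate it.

x* = 23.4017

MRS = MU_x/MU_y = (y/x)^(0.5). Set equal to p_x/p_y.
Solve for the ratio: y/x = [p_x/p_y]^(2).
Substitute y = (y/x)·x into the budget: x* = M/(p_x + p_y·(y/x)).
Numerically y/x = 0.149392, so x* = 305/(9.4 + 24.32·0.149392) = 23.4017.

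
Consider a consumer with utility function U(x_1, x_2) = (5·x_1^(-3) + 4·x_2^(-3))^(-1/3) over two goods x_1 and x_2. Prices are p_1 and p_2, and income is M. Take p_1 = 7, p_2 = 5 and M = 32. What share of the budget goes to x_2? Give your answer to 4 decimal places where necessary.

MRS = MU_x_1/MU_x_2 = (5/4)·(x_2/x_1)^(4). Set equal to p_1/p_2.
Solve for the ratio: x_2/x_1 = [(4/5)·p_1/p_2]^(0.25).
Substitute x_2 = (x_2/x_1)·x_1 into the budget: x_1* = M/(p_1 + p_2·(x_2/x_1)).
Numerically x_2/x_1 = 1.028737, so x_1* = 32/(7 + 5·1.028737) = 2.6351 and x_2* = 1.028737·2.6351 = 2.7108.
Expenditure on x_2: 5·2.7108 = 13.5542; share = 0.4236.

share on x_2 = 0.4236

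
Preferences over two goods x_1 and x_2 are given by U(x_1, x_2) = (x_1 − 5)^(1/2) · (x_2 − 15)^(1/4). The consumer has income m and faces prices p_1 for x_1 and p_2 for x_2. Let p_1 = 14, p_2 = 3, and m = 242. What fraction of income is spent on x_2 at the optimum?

MRS = 2·(x_2−15)/(x_1−5). Tangency with p_1/p_2 gives x_2−15 = (1/2)·(p_1/p_2)·(x_1−5).
Substituting into the budget: x_1* = 5 + 2/3·(m − 5·p_1 − 15·p_2)/p_1, and x_2* = 15 + 1/3·(…)/p_2.
Discretionary income = 242 − 5·14 − 15·3 = 127; x_1* = 5 + 2/3·127/14 = 11.0476; x_2* = 15 + 1/3·127/3 = 29.1111.
Expenditure on x_2: 3·29.1111 = 87.3333; share = 0.3609.

share on x_2 = 0.3609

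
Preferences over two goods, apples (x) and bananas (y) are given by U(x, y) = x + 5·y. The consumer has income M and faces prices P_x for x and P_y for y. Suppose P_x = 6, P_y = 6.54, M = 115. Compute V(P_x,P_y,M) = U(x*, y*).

V = 87.9205

Perfect substitutes: compare marginal utility per dollar. 1/P_x vs 5/P_y → 0.1667 vs 0.7645.
y gives more utility per dollar, so spend all income on y: y* = M/P_y, x* = 0.
Numerically: x* = 0, y* = 17.5841.
Utility at the optimum: U(0, 17.5841) = 87.9205.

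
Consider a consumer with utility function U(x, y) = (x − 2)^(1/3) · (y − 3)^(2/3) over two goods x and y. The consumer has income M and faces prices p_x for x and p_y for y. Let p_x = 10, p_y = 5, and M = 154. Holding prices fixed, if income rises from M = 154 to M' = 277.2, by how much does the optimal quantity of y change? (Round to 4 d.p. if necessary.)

Δy* = 16.4267

This is Cobb-Douglas in (x−2, y−3): tangency gives 1/3·p_y·(y−3) = 2/3·p_x·(x−2).
Substituting into the budget: x* = 2 + 1/3·(M − 2·p_x − 3·p_y)/p_x, and y* = 3 + 2/3·(…)/p_y.
Discretionary income = 154 − 2·10 − 3·5 = 119; y* = 3 + 2/3·119/5 = 18.8667.
At M' = 277.2: y* = 35.2933. Change: 35.2933 − 18.8667 = 16.4267.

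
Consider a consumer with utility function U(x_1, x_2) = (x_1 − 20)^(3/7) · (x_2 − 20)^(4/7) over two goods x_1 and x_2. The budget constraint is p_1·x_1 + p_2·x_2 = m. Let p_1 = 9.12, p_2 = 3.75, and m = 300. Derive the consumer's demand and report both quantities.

x_1* = 22.0019, x_2* = 26.4914

MRS = (3/4)·(x_2−20)/(x_1−20). Tangency with p_1/p_2 gives x_2−20 = (4/3)·(p_1/p_2)·(x_1−20).
After buying the subsistence bundle (20, 20), a share 3/7 of the remaining income goes to x_1: x_1* = 20 + 3/7·(m − 20p_1 − 20p_2)/p_1.
Discretionary income = 300 − 20·9.12 − 20·3.75 = 42.6; x_1* = 20 + 3/7·42.6/9.12 = 22.0019; x_2* = 20 + 4/7·42.6/3.75 = 26.4914.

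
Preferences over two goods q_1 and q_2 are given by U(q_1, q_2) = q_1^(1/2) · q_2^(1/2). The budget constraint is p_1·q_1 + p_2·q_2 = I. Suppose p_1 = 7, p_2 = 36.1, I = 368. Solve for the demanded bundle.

The MRS is q_2/q_1. Set MRS = p_1/p_2.
So 0.5·p_2·q_2 = 0.5·p_1·q_1; combined with the budget, a share 0.5 of income goes to q_1.
Demand: q_1*(p_1,p_2,I) = 0.5·I/p_1 and q_2* = 0.5·I/p_2.
At p_1=7, p_2=36.1, I=368: q_1* = 0.5·368/7 = 26.2857, q_2* = 5.097.

q_1* = 26.2857, q_2* = 5.097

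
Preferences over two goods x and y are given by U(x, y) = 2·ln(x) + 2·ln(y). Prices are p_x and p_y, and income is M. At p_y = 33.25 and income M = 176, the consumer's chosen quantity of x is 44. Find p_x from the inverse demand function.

The MRS is y/x. Set MRS = p_x/p_y.
Rearranging, p_y·y = p_x·x. Substituting into the budget gives p_x·x·(1 + 1) = M.
Demand: x*(p_x,p_y,M) = 0.5·M/p_x and y* = 0.5·M/p_y.
Set x* = 44 in the demand function and solve for p_x: p_x = 2.

p_x = 2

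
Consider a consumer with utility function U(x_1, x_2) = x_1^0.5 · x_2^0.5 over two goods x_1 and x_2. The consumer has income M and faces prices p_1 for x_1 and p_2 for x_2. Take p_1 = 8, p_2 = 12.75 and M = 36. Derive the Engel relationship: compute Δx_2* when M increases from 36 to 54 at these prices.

Δx_2* = 0.7059

Tangency: MRS = x_2/x_1 = p_1/p_2.
So 0.5·p_2·x_2 = 0.5·p_1·x_1; combined with the budget, a share 0.5 of income goes to x_1.
Demand: x_1*(p_1,p_2,M) = 0.5·M/p_1 and x_2* = 0.5·M/p_2.
At p_1=8, p_2=12.75, M=36: x_2* = 0.5·36/12.75 = 1.4118.
At M' = 54: x_2* = 2.1176. Change: 2.1176 − 1.4118 = 0.7059.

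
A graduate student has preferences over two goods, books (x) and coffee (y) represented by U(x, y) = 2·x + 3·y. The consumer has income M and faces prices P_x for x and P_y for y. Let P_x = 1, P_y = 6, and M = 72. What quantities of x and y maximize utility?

Linear utility — the consumer picks whichever good has higher MU/price: 2/1 = 2 vs 3/6 = 0.5.
x gives more utility per dollar, so spend all income on x: x* = M/P_x, y* = 0.
Numerically: x* = 72, y* = 0.

x* = 72, y* = 0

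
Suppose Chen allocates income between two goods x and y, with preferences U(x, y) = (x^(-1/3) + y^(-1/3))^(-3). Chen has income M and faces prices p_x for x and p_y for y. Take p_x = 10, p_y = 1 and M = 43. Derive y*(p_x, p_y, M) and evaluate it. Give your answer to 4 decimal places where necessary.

y* = 15.4772

MRS = MU_x/MU_y = (y/x)^(4/3). Set equal to p_x/p_y.
Solve for the ratio: y/x = [p_x/p_y]^(0.75).
Substitute y = (y/x)·x into the budget: x* = M/(p_x + p_y·(y/x)).
Numerically y/x = 5.623413, so x* = 43/(10 + 1·5.623413) = 2.7523 and y* = 5.623413·2.7523 = 15.4772.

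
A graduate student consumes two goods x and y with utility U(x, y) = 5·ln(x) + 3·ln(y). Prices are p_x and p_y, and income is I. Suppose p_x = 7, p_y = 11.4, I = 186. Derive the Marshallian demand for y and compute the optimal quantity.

y* = 6.1184

MU_x/MU_y = (5·y)/(3·x); tangency sets this equal to p_x/p_y.
So 5·p_y·y = 3·p_x·x; combined with the budget, a share 0.625 of income goes to x.
Demand: x*(p_x,p_y,I) = 0.625·I/p_x and y* = 0.375·I/p_y.
At p_x=7, p_y=11.4, I=186: y* = 0.375·186/11.4 = 6.1184.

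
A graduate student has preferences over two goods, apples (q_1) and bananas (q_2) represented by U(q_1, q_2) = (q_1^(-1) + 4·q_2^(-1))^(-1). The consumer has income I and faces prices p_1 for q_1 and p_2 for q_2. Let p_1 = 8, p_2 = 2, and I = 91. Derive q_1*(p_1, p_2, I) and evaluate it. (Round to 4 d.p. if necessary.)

From the CES first-order condition, (1/4)·(q_2/q_1)^(2) = p_1/p_2.
Solve for the ratio: q_2/q_1 = [4·p_1/p_2]^(0.5).
Substitute q_2 = (q_2/q_1)·q_1 into the budget: q_1* = I/(p_1 + p_2·(q_2/q_1)).
Numerically q_2/q_1 = 4, so q_1* = 91/(8 + 2·4) = 5.6875.

q_1* = 5.6875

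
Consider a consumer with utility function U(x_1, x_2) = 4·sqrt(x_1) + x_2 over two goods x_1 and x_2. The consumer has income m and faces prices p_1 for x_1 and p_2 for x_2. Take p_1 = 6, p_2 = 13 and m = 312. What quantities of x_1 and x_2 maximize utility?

Plugging in: x_1* = (2·13/6)² = 18.7778, x_2* = 15.3333.

x_1* = 18.7778, x_2* = 15.3333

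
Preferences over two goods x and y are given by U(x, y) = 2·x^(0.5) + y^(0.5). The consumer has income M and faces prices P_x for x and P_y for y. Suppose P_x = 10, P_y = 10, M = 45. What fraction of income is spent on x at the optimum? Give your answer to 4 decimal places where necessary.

share on x = 0.8

MRS = MU_x/MU_y = 2·(y/x)^(0.5). Set equal to P_x/P_y.
Solve for the ratio: y/x = [(1/2)·P_x/P_y]^(2).
Substitute y = (y/x)·x into the budget: x* = M/(P_x + P_y·(y/x)).
Numerically y/x = 0.25, so x* = 45/(10 + 10·0.25) = 3.6 and y* = 0.25·3.6 = 0.9.
Expenditure on x: 10·3.6 = 36; share = 0.8.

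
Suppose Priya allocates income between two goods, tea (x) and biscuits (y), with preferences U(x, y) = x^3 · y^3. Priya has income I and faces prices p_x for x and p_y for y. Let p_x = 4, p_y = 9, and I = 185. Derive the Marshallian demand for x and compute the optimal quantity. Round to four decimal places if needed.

x* = 23.125

Demand: x*(p_x,p_y,I) = 0.5·I/p_x and y* = 0.5·I/p_y.
At p_x=4, p_y=9, I=185: x* = 0.5·185/4 = 23.125.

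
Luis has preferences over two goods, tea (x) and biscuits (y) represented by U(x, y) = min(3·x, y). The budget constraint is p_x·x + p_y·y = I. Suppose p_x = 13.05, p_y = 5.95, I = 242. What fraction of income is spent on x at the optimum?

Leontief preferences: the optimum is at the kink where x/1 = y/3, i.e. y = 3·x.
Budget: p_x·x + p_y·3·x = I, so (p_x + 3·p_y)·x = I.
Demand: x*(p_x,p_y,I) = I/(p_x + 3·p_y), y* = 3·I/(p_x + 3·p_y).
Here 13.05 + 3·5.95 = 30.9, giving x* = 7.8317 and y* = 23.4951.
Expenditure on x: 13.05·7.8317 = 102.2039; share = 0.4223.

share on x = 0.4223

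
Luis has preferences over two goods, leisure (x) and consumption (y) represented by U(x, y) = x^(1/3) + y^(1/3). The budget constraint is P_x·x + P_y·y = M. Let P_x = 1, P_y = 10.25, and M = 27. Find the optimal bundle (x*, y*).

Substitute y = (y/x)·x into the budget: x* = M/(P_x + P_y·(y/x)).
Numerically y/x = 0.030473, so x* = 27/(1 + 10.25·0.030473) = 20.5738 and y* = 0.030473·20.5738 = 0.6269.

x* = 20.5738, y* = 0.6269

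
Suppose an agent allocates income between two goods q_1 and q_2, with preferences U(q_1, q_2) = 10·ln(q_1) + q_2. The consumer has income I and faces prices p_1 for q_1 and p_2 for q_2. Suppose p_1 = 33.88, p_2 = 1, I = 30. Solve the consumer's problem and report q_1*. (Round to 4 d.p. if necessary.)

Set MRS = p_1/p_2: (10/q_1)/1 = p_1/p_2.
So q_1*(p_1,p_2) = 10·p_2/p_1, independent of income; and q_2* = (I − 10·p_2)/p_2.
At the given prices: q_1* = 10·1/33.88 = 0.2952.

q_1* = 0.2952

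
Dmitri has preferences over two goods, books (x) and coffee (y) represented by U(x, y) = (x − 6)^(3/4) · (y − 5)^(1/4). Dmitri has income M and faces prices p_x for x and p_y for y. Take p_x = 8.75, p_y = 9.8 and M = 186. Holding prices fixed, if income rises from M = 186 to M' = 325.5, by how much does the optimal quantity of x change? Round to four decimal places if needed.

Δx* = 11.9571

MRS = 3·(y−5)/(x−6). Tangency with p_x/p_y gives y−5 = (1/3)·(p_x/p_y)·(x−6).
After buying the subsistence bundle (6, 5), a share 0.75 of the remaining income goes to x: x* = 6 + 0.75·(M − 6p_x − 5p_y)/p_x.
Discretionary income = 186 − 6·8.75 − 5·9.8 = 84.5; x* = 6 + 0.75·84.5/8.75 = 13.2429.
At M' = 325.5: x* = 25.2. Change: 25.2 − 13.2429 = 11.9571.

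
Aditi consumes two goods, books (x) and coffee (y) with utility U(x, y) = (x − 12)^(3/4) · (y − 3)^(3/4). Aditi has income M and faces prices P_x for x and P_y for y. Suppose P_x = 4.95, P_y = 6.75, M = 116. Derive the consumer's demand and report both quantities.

Substituting into the budget: x* = 12 + 0.5·(M − 12·P_x − 3·P_y)/P_x, and y* = 3 + 0.5·(…)/P_y.
Discretionary income = 116 − 12·4.95 − 3·6.75 = 36.35; x* = 12 + 0.5·36.35/4.95 = 15.6717; y* = 3 + 0.5·36.35/6.75 = 5.6926.

x* = 15.6717, y* = 5.6926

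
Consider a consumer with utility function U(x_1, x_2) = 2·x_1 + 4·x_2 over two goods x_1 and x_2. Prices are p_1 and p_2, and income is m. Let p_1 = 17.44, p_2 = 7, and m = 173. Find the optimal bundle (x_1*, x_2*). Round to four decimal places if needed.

x_1* = 0, x_2* = 24.7143

Linear utility — the consumer picks whichever good has higher MU/price: 2/17.44 = 0.1147 vs 4/7 = 0.5714.
x_2 gives more utility per dollar, so spend all income on x_2: x_2* = m/p_2, x_1* = 0.
Numerically: x_1* = 0, x_2* = 24.7143.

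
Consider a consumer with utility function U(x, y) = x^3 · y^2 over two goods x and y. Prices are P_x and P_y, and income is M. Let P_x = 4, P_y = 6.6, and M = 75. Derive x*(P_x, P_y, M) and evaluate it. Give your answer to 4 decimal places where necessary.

MU_x/MU_y = (3·y)/(2·x); tangency sets this equal to P_x/P_y.
Rearranging, P_y·y = (2/3)·P_x·x. Substituting into the budget gives P_x·x·(1 + (2/3)) = M.
Demand: x*(P_x,P_y,M) = 0.6·M/P_x and y* = 0.4·M/P_y.
At P_x=4, P_y=6.6, M=75: x* = 0.6·75/4 = 11.25.

x* = 11.25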